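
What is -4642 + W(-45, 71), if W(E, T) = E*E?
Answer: -2617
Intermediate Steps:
W(E, T) = E²
-4642 + W(-45, 71) = -4642 + (-45)² = -4642 + 2025 = -2617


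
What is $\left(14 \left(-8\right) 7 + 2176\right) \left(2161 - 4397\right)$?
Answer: $-3112512$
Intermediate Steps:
$\left(14 \left(-8\right) 7 + 2176\right) \left(2161 - 4397\right) = \left(\left(-112\right) 7 + 2176\right) \left(-2236\right) = \left(-784 + 2176\right) \left(-2236\right) = 1392 \left(-2236\right) = -3112512$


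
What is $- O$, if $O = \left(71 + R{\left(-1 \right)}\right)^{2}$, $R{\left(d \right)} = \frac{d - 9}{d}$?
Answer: $-6561$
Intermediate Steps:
$R{\left(d \right)} = \frac{-9 + d}{d}$
$O = 6561$ ($O = \left(71 + \frac{-9 - 1}{-1}\right)^{2} = \left(71 - -10\right)^{2} = \left(71 + 10\right)^{2} = 81^{2} = 6561$)
$- O = \left(-1\right) 6561 = -6561$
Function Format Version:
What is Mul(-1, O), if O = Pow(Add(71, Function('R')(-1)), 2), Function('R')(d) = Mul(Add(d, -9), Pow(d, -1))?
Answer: -6561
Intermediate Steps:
Function('R')(d) = Mul(Pow(d, -1), Add(-9, d)) (Function('R')(d) = Mul(Add(-9, d), Pow(d, -1)) = Mul(Pow(d, -1), Add(-9, d)))
O = 6561 (O = Pow(Add(71, Mul(Pow(-1, -1), Add(-9, -1))), 2) = Pow(Add(71, Mul(-1, -10)), 2) = Pow(Add(71, 10), 2) = Pow(81, 2) = 6561)
Mul(-1, O) = Mul(-1, 6561) = -6561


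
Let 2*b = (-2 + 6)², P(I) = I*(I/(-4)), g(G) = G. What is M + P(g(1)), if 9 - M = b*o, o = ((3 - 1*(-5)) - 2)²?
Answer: -1117/4 ≈ -279.25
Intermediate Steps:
o = 36 (o = ((3 + 5) - 2)² = (8 - 2)² = 6² = 36)
P(I) = -I²/4 (P(I) = I*(I*(-¼)) = I*(-I/4) = -I²/4)
b = 8 (b = (-2 + 6)²/2 = (½)*4² = (½)*16 = 8)
M = -279 (M = 9 - 8*36 = 9 - 1*288 = 9 - 288 = -279)
M + P(g(1)) = -279 - ¼*1² = -279 - ¼*1 = -279 - ¼ = -1117/4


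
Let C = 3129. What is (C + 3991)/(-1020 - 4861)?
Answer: -7120/5881 ≈ -1.2107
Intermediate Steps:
(C + 3991)/(-1020 - 4861) = (3129 + 3991)/(-1020 - 4861) = 7120/(-5881) = 7120*(-1/5881) = -7120/5881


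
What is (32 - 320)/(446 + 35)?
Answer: -288/481 ≈ -0.59875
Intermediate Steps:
(32 - 320)/(446 + 35) = -288/481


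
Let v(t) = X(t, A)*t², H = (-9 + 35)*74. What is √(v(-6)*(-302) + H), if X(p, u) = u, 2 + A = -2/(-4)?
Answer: 2*√4558 ≈ 135.03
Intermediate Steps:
A = -3/2 (A = -2 - 2/(-4) = -2 - 2*(-¼) = -2 + ½ = -3/2 ≈ -1.5000)
H = 1924 (H = 26*74 = 1924)
v(t) = -3*t²/2
√(v(-6)*(-302) + H) = √(-3/2*(-6)²*(-302) + 1924) = √(-3/2*36*(-302) + 1924) = √(-54*(-302) + 1924) = √(16308 + 1924) = √18232 = 2*√4558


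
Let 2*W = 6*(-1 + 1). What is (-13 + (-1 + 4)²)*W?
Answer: 0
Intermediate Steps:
W = 0 (W = (6*(-1 + 1))/2 = (6*0)/2 = (½)*0 = 0)
(-13 + (-1 + 4)²)*W = (-13 + (-1 + 4)²)*0 = (-13 + 3²)*0 = (-13 + 9)*0 = -4*0 = 0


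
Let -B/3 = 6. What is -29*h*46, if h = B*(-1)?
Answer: -24012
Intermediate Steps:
B = -18 (B = -3*6 = -18)
h = 18 (h = -18*(-1) = 18)
-29*h*46 = -29*18*46 = -522*46 = -24012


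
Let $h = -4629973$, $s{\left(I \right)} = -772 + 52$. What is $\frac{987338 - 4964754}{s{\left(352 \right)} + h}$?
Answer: $\frac{3977416}{4630693} \approx 0.85892$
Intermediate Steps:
$s{\left(I \right)} = -720$
$\frac{987338 - 4964754}{s{\left(352 \right)} + h} = \frac{987338 - 4964754}{-720 - 4629973} = - \frac{3977416}{-4630693} = \left(-3977416\right) \left(- \frac{1}{4630693}\right) = \frac{3977416}{4630693}$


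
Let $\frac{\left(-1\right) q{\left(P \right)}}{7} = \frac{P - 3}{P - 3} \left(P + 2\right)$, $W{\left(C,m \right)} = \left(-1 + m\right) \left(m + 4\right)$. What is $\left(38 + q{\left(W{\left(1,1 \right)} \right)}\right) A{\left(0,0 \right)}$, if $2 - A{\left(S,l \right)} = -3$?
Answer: $120$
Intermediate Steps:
$A{\left(S,l \right)} = 5$ ($A{\left(S,l \right)} = 2 - -3 = 2 + 3 = 5$)
$W{\left(C,m \right)} = \left(-1 + m\right) \left(4 + m\right)$
$q{\left(P \right)} = -14 - 7 P$ ($q{\left(P \right)} = - 7 \frac{P - 3}{P - 3} \left(P + 2\right) = - 7 \frac{-3 + P}{-3 + P} \left(2 + P\right) = - 7 \cdot 1 \left(2 + P\right) = - 7 \left(2 + P\right) = -14 - 7 P$)
$\left(38 + q{\left(W{\left(1,1 \right)} \right)}\right) A{\left(0,0 \right)} = \left(38 - \left(14 + 7 \left(-4 + 1^{2} + 3 \cdot 1\right)\right)\right) 5 = \left(38 - \left(14 + 7 \left(-4 + 1 + 3\right)\right)\right) 5 = \left(38 - 14\right) 5 = 24 \cdot 5 = 120$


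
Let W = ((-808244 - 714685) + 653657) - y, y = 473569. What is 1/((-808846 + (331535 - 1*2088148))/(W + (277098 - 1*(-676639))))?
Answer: 389104/2565459 ≈ 0.15167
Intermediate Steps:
W = -1342841 (W = ((-808244 - 714685) + 653657) - 1*473569 = (-1522929 + 653657) - 473569 = -869272 - 473569 = -1342841)
1/((-808846 + (331535 - 1*2088148))/(W + (277098 - 1*(-676639)))) = 1/((-808846 + (331535 - 1*2088148))/(-1342841 + (277098 - 1*(-676639)))) = 1/((-808846 + (331535 - 2088148))/(-1342841 + (277098 + 676639))) = 1/((-808846 - 1756613)/(-1342841 + 953737)) = 1/(-2565459/(-389104)) = 1/(-2565459*(-1/389104)) = 1/(2565459/389104) = 389104/2565459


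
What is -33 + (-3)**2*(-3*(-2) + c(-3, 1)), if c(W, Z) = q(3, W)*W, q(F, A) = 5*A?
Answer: 426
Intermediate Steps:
c(W, Z) = 5*W**2 (c(W, Z) = (5*W)*W = 5*W**2)
-33 + (-3)**2*(-3*(-2) + c(-3, 1)) = -33 + (-3)**2*(-3*(-2) + 5*(-3)**2) = -33 + 9*(6 + 5*9) = -33 + 9*(6 + 45) = -33 + 9*51 = -33 + 459 = 426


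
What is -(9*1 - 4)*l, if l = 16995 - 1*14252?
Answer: -13715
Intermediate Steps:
l = 2743 (l = 16995 - 14252 = 2743)
-(9*1 - 4)*l = -(9*1 - 4)*2743 = -(9 - 4)*2743 = -5*2743 = -1*13715 = -13715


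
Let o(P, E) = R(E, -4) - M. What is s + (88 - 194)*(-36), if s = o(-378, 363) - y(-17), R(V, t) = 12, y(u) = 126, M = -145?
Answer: 3847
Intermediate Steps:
o(P, E) = 157 (o(P, E) = 12 - 1*(-145) = 12 + 145 = 157)
s = 31 (s = 157 - 1*126 = 157 - 126 = 31)
s + (88 - 194)*(-36) = 31 + (88 - 194)*(-36) = 31 - 106*(-36) = 31 + 3816 = 3847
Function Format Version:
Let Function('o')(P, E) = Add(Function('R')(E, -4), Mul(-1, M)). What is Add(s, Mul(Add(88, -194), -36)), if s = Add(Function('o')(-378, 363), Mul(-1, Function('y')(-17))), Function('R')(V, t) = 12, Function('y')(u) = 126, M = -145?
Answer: 3847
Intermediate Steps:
Function('o')(P, E) = 157 (Function('o')(P, E) = Add(12, Mul(-1, -145)) = Add(12, 145) = 157)
s = 31 (s = Add(157, Mul(-1, 126)) = Add(157, -126) = 31)
Add(s, Mul(Add(88, -194), -36)) = Add(31, Mul(Add(88, -194), -36)) = Add(31, Mul(-106, -36)) = Add(31, 3816) = 3847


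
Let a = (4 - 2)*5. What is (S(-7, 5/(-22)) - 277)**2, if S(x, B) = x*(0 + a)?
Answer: 120409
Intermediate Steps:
a = 10 (a = 2*5 = 10)
S(x, B) = 10*x (S(x, B) = x*(0 + 10) = x*10 = 10*x)
(S(-7, 5/(-22)) - 277)**2 = (10*(-7) - 277)**2 = (-70 - 277)**2 = (-347)**2 = 120409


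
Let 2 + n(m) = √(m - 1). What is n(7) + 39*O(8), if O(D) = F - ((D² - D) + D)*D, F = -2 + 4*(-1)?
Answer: -20204 + √6 ≈ -20202.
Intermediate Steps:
n(m) = -2 + √(-1 + m) (n(m) = -2 + √(m - 1) = -2 + √(-1 + m))
F = -6 (F = -2 - 4 = -6)
O(D) = -6 - D³ (O(D) = -6 - ((D² - D) + D)*D = -6 - D²*D = -6 - D³)
n(7) + 39*O(8) = (-2 + √(-1 + 7)) + 39*(-6 - 1*8³) = (-2 + √6) + 39*(-6 - 1*512) = (-2 + √6) + 39*(-6 - 512) = (-2 + √6) + 39*(-518) = (-2 + √6) - 20202 = -20204 + √6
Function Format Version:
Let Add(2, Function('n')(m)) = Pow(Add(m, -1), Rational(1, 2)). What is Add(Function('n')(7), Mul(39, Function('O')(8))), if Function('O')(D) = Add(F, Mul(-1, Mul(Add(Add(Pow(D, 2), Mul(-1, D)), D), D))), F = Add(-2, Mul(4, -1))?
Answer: Add(-20204, Pow(6, Rational(1, 2))) ≈ -20202.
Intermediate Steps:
Function('n')(m) = Add(-2, Pow(Add(-1, m), Rational(1, 2))) (Function('n')(m) = Add(-2, Pow(Add(m, -1), Rational(1, 2))) = Add(-2, Pow(Add(-1, m), Rational(1, 2))))
F = -6 (F = Add(-2, -4) = -6)
Function('O')(D) = Add(-6, Mul(-1, Pow(D, 3))) (Function('O')(D) = Add(-6, Mul(-1, Mul(Add(Add(Pow(D, 2), Mul(-1, D)), D), D))) = Add(-6, Mul(-1, Mul(Pow(D, 2), D))) = Add(-6, Mul(-1, Pow(D, 3))))
Add(Function('n')(7), Mul(39, Function('O')(8))) = Add(Add(-2, Pow(Add(-1, 7), Rational(1, 2))), Mul(39, Add(-6, Mul(-1, Pow(8, 3))))) = Add(Add(-2, Pow(6, Rational(1, 2))), Mul(39, Add(-6, Mul(-1, 512)))) = Add(Add(-2, Pow(6, Rational(1, 2))), Mul(39, Add(-6, -512))) = Add(Add(-2, Pow(6, Rational(1, 2))), Mul(39, -518)) = Add(Add(-2, Pow(6, Rational(1, 2))), -20202) = Add(-20204, Pow(6, Rational(1, 2)))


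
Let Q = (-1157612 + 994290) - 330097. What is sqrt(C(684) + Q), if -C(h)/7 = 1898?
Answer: I*sqrt(506705) ≈ 711.83*I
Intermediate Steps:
C(h) = -13286 (C(h) = -7*1898 = -13286)
Q = -493419 (Q = -163322 - 330097 = -493419)
sqrt(C(684) + Q) = sqrt(-13286 - 493419) = sqrt(-506705) = I*sqrt(506705)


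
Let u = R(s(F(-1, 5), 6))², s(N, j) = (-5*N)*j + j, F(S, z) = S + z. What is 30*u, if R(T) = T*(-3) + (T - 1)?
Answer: 1545870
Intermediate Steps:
s(N, j) = j - 5*N*j (s(N, j) = -5*N*j + j = j - 5*N*j)
R(T) = -1 - 2*T (R(T) = -3*T + (-1 + T) = -1 - 2*T)
u = 51529 (u = (-1 - 12*(1 - 5*(-1 + 5)))² = (-1 - 12*(1 - 5*4))² = (-1 - 12*(1 - 20))² = (-1 - 12*(-19))² = (-1 - 2*(-114))² = (-1 + 228)² = 227² = 51529)
30*u = 30*51529 = 1545870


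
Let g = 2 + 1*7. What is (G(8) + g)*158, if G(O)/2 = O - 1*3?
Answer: 3002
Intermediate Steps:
G(O) = -6 + 2*O (G(O) = 2*(O - 1*3) = 2*(O - 3) = 2*(-3 + O) = -6 + 2*O)
g = 9 (g = 2 + 7 = 9)
(G(8) + g)*158 = ((-6 + 2*8) + 9)*158 = ((-6 + 16) + 9)*158 = (10 + 9)*158 = 19*158 = 3002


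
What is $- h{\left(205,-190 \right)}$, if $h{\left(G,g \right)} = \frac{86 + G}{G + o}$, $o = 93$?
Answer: $- \frac{291}{298} \approx -0.97651$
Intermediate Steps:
$h{\left(G,g \right)} = \frac{86 + G}{93 + G}$ ($h{\left(G,g \right)} = \frac{86 + G}{G + 93} = \frac{86 + G}{93 + G}$)
$- h{\left(205,-190 \right)} = - \frac{86 + 205}{93 + 205} = - \frac{291}{298}$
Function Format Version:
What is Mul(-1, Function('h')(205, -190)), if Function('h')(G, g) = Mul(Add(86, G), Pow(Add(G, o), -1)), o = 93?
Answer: Rational(-291, 298) ≈ -0.97651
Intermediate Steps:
Function('h')(G, g) = Mul(Pow(Add(93, G), -1), Add(86, G)) (Function('h')(G, g) = Mul(Add(86, G), Pow(Add(G, 93), -1)) = Mul(Add(86, G), Pow(Add(93, G), -1)) = Mul(Pow(Add(93, G), -1), Add(86, G)))
Mul(-1, Function('h')(205, -190)) = Mul(-1, Mul(Pow(Add(93, 205), -1), Add(86, 205))) = Mul(-1, Mul(Pow(298, -1), 291)) = Mul(-1, Mul(Rational(1, 298), 291)) = Mul(-1, Rational(291, 298)) = Rational(-291, 298)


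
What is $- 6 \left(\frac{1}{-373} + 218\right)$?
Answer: $- \frac{487878}{373} \approx -1308.0$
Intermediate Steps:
$- 6 \left(\frac{1}{-373} + 218\right) = - 6 \left(- \frac{1}{373} + 218\right) = \left(-6\right) \frac{81313}{373} = - \frac{487878}{373}$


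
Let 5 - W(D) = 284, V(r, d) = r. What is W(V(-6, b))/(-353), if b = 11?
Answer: 279/353 ≈ 0.79037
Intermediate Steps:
W(D) = -279 (W(D) = 5 - 1*284 = 5 - 284 = -279)
W(V(-6, b))/(-353) = -279/(-353) = -279*(-1/353) = 279/353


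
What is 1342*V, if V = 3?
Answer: 4026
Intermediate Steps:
1342*V = 1342*3 = 4026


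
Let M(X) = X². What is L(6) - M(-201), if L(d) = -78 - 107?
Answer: -40586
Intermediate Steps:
L(d) = -185
L(6) - M(-201) = -185 - 1*(-201)² = -185 - 1*40401 = -185 - 40401 = -40586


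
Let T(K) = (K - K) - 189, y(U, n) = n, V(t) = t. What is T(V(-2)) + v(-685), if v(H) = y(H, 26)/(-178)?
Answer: -16834/89 ≈ -189.15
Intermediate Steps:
T(K) = -189 (T(K) = 0 - 189 = -189)
v(H) = -13/89 (v(H) = 26/(-178) = 26*(-1/178) = -13/89)
T(V(-2)) + v(-685) = -189 - 13/89 = -16834/89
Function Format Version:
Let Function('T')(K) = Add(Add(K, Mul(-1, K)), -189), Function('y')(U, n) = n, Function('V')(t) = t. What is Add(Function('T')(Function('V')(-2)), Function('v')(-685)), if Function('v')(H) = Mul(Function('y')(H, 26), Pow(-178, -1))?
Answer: Rational(-16834, 89) ≈ -189.15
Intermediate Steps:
Function('T')(K) = -189 (Function('T')(K) = Add(0, -189) = -189)
Function('v')(H) = Rational(-13, 89) (Function('v')(H) = Mul(26, Pow(-178, -1)) = Mul(26, Rational(-1, 178)) = Rational(-13, 89))
Add(Function('T')(Function('V')(-2)), Function('v')(-685)) = Add(-189, Rational(-13, 89)) = Rational(-16834, 89)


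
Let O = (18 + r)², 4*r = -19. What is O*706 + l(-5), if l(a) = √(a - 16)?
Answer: 991577/8 + I*√21 ≈ 1.2395e+5 + 4.5826*I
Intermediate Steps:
r = -19/4 (r = (¼)*(-19) = -19/4 ≈ -4.7500)
O = 2809/16 (O = (18 - 19/4)² = (53/4)² = 2809/16 ≈ 175.56)
l(a) = √(-16 + a)
O*706 + l(-5) = (2809/16)*706 + √(-16 - 5) = 991577/8 + √(-21) = 991577/8 + I*√21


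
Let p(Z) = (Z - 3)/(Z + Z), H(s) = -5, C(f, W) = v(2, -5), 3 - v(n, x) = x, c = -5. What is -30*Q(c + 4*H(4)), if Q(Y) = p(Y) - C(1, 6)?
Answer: 1116/5 ≈ 223.20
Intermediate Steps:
v(n, x) = 3 - x
C(f, W) = 8 (C(f, W) = 3 - 1*(-5) = 3 + 5 = 8)
p(Z) = (-3 + Z)/(2*Z) (p(Z) = (-3 + Z)/((2*Z)) = (-3 + Z)*(1/(2*Z)) = (-3 + Z)/(2*Z))
Q(Y) = -8 + (-3 + Y)/(2*Y) (Q(Y) = (-3 + Y)/(2*Y) - 1*8 = (-3 + Y)/(2*Y) - 8 = -8 + (-3 + Y)/(2*Y))
-30*Q(c + 4*H(4)) = -45*(-1 - 5*(-5 + 4*(-5)))/(-5 + 4*(-5)) = -45*(-1 - 5*(-5 - 20))/(-5 - 20) = -45*(-1 - 5*(-25))/(-25) = -45*(-1)*(-1 + 125)/25 = -45*(-1)*124/25 = -30*(-186/25) = 1116/5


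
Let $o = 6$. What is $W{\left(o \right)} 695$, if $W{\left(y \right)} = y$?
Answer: $4170$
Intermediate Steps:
$W{\left(o \right)} 695 = 6 \cdot 695 = 4170$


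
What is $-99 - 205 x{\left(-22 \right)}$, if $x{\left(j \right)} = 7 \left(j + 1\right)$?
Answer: $30036$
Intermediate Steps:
$x{\left(j \right)} = 7 + 7 j$ ($x{\left(j \right)} = 7 \left(1 + j\right) = 7 + 7 j$)
$-99 - 205 x{\left(-22 \right)} = -99 - 205 \left(7 + 7 \left(-22\right)\right) = -99 - 205 \left(7 - 154\right) = -99 - -30135 = -99 + 30135 = 30036$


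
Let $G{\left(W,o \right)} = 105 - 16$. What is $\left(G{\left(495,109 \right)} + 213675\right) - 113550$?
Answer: $100214$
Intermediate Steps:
$G{\left(W,o \right)} = 89$ ($G{\left(W,o \right)} = 105 - 16 = 89$)
$\left(G{\left(495,109 \right)} + 213675\right) - 113550 = \left(89 + 213675\right) - 113550 = 213764 - 113550 = 100214$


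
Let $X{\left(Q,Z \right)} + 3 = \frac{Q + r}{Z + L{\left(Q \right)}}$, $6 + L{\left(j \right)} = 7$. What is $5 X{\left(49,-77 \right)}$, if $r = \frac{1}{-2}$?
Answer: $- \frac{2765}{152} \approx -18.191$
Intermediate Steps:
$L{\left(j \right)} = 1$ ($L{\left(j \right)} = -6 + 7 = 1$)
$r = - \frac{1}{2} \approx -0.5$
$X{\left(Q,Z \right)} = -3 + \frac{- \frac{1}{2} + Q}{1 + Z}$ ($X{\left(Q,Z \right)} = -3 + \frac{Q - \frac{1}{2}}{Z + 1} = -3 + \frac{- \frac{1}{2} + Q}{1 + Z}$)
$5 X{\left(49,-77 \right)} = 5 \frac{- \frac{7}{2} + 49 - -231}{1 - 77} = 5 \frac{- \frac{7}{2} + 49 + 231}{-76} = 5 \left(\left(- \frac{1}{76}\right) \frac{553}{2}\right) = 5 \left(- \frac{553}{152}\right) = - \frac{2765}{152}$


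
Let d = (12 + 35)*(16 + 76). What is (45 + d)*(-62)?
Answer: -270878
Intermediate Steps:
d = 4324 (d = 47*92 = 4324)
(45 + d)*(-62) = (45 + 4324)*(-62) = 4369*(-62) = -270878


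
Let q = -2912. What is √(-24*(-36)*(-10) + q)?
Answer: 76*I*√2 ≈ 107.48*I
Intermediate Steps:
√(-24*(-36)*(-10) + q) = √(-24*(-36)*(-10) - 2912) = √(864*(-10) - 2912) = √(-8640 - 2912) = √(-11552) = 76*I*√2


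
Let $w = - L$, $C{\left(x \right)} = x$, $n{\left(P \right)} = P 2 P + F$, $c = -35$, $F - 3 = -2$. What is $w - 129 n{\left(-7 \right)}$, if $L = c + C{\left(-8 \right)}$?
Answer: $-12728$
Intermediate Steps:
$F = 1$ ($F = 3 - 2 = 1$)
$n{\left(P \right)} = 1 + 2 P^{2}$ ($n{\left(P \right)} = P 2 P + 1 = 2 P P + 1 = 2 P^{2} + 1 = 1 + 2 P^{2}$)
$L = -43$ ($L = -35 - 8 = -43$)
$w = 43$ ($w = \left(-1\right) \left(-43\right) = 43$)
$w - 129 n{\left(-7 \right)} = 43 - 129 \left(1 + 2 \left(-7\right)^{2}\right) = 43 - 129 \left(1 + 2 \cdot 49\right) = 43 - 129 \left(1 + 98\right) = 43 - 12771 = -12728$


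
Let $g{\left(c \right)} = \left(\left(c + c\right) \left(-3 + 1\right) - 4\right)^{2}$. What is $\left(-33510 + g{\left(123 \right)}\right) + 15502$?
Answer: $228008$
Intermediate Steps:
$g{\left(c \right)} = \left(-4 - 4 c\right)^{2}$ ($g{\left(c \right)} = \left(2 c \left(-2\right) - 4\right)^{2} = \left(- 4 c - 4\right)^{2} = \left(-4 - 4 c\right)^{2}$)
$\left(-33510 + g{\left(123 \right)}\right) + 15502 = \left(-33510 + 16 \left(1 + 123\right)^{2}\right) + 15502 = \left(-33510 + 16 \cdot 124^{2}\right) + 15502 = \left(-33510 + 16 \cdot 15376\right) + 15502 = \left(-33510 + 246016\right) + 15502 = 212506 + 15502 = 228008$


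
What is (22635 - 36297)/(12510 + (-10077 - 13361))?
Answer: 6831/5464 ≈ 1.2502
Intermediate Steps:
(22635 - 36297)/(12510 + (-10077 - 13361)) = -13662/(12510 - 23438) = -13662/(-10928) = -13662*(-1/10928) = 6831/5464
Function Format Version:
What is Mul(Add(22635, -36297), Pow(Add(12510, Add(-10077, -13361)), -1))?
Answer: Rational(6831, 5464) ≈ 1.2502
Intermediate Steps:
Mul(Add(22635, -36297), Pow(Add(12510, Add(-10077, -13361)), -1)) = Mul(-13662, Pow(Add(12510, -23438), -1)) = Mul(-13662, Pow(-10928, -1)) = Mul(-13662, Rational(-1, 10928)) = Rational(6831, 5464)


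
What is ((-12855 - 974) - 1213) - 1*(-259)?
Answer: -14783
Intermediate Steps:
((-12855 - 974) - 1213) - 1*(-259) = (-13829 - 1213) + 259 = -15042 + 259 = -14783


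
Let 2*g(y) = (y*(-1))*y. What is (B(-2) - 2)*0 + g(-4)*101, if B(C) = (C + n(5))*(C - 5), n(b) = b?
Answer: -808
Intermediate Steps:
g(y) = -y²/2 (g(y) = ((y*(-1))*y)/2 = ((-y)*y)/2 = (-y²)/2 = -y²/2)
B(C) = (-5 + C)*(5 + C) (B(C) = (C + 5)*(C - 5) = (5 + C)*(-5 + C) = (-5 + C)*(5 + C))
(B(-2) - 2)*0 + g(-4)*101 = ((-25 + (-2)²) - 2)*0 - ½*(-4)²*101 = ((-25 + 4) - 2)*0 - ½*16*101 = (-21 - 2)*0 - 8*101 = -23*0 - 808 = 0 - 808 = -808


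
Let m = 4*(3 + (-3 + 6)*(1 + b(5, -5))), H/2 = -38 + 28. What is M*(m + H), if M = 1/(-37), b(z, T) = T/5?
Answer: 8/37 ≈ 0.21622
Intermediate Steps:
H = -20 (H = 2*(-38 + 28) = 2*(-10) = -20)
b(z, T) = T/5 (b(z, T) = T*(1/5) = T/5)
M = -1/37 ≈ -0.027027
m = 12 (m = 4*(3 + (-3 + 6)*(1 + (1/5)*(-5))) = 4*(3 + 3*(1 - 1)) = 4*(3 + 3*0) = 4*(3 + 0) = 4*3 = 12)
M*(m + H) = -(12 - 20)/37 = -1/37*(-8) = 8/37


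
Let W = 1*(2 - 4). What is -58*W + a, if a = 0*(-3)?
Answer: 116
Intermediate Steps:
a = 0
W = -2 (W = 1*(-2) = -2)
-58*W + a = -58*(-2) + 0 = 116 + 0 = 116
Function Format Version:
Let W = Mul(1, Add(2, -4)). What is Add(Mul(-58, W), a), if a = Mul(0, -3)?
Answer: 116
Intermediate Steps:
a = 0
W = -2 (W = Mul(1, -2) = -2)
Add(Mul(-58, W), a) = Add(Mul(-58, -2), 0) = Add(116, 0) = 116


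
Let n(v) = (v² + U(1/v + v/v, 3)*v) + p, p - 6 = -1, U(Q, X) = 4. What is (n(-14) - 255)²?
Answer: 12100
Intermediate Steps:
p = 5 (p = 6 - 1 = 5)
n(v) = 5 + v² + 4*v (n(v) = (v² + 4*v) + 5 = 5 + v² + 4*v)
(n(-14) - 255)² = ((5 + (-14)² + 4*(-14)) - 255)² = ((5 + 196 - 56) - 255)² = (145 - 255)² = (-110)² = 12100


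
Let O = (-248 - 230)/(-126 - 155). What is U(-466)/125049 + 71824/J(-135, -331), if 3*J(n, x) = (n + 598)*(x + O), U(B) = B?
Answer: -7591385568982/5357446671171 ≈ -1.4170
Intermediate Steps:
O = 478/281 (O = -478/(-281) = -478*(-1/281) = 478/281 ≈ 1.7011)
J(n, x) = (598 + n)*(478/281 + x)/3 (J(n, x) = ((n + 598)*(x + 478/281))/3 = ((598 + n)*(478/281 + x))/3 = (598 + n)*(478/281 + x)/3)
U(-466)/125049 + 71824/J(-135, -331) = -466/125049 + 71824/(285844/843 + (478/843)*(-135) + (598/3)*(-331) + (⅓)*(-135)*(-331)) = -466*1/125049 + 71824/(285844/843 - 21510/281 - 197938/3 + 14895) = -466/125049 + 71824/(-42842779/843) = -466/125049 + 71824*(-843/42842779) = -466/125049 - 60547632/42842779 = -7591385568982/5357446671171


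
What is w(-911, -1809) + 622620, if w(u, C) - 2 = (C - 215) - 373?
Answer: 620225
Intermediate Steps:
w(u, C) = -586 + C (w(u, C) = 2 + ((C - 215) - 373) = 2 + ((-215 + C) - 373) = 2 + (-588 + C) = -586 + C)
w(-911, -1809) + 622620 = (-586 - 1809) + 622620 = -2395 + 622620 = 620225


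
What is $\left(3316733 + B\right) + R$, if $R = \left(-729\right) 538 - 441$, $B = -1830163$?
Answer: $1093927$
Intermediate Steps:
$R = -392643$ ($R = -392202 - 441 = -392643$)
$\left(3316733 + B\right) + R = \left(3316733 - 1830163\right) - 392643 = 1486570 - 392643 = 1093927$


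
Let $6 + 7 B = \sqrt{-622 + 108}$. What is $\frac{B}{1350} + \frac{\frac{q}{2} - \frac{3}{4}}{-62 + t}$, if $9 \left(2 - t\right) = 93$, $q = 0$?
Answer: $\frac{13331}{1329300} + \frac{i \sqrt{514}}{9450} \approx 0.010029 + 0.0023991 i$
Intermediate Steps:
$t = - \frac{25}{3}$ ($t = 2 - \frac{31}{3} = - \frac{25}{3} \approx -8.3333$)
$B = - \frac{6}{7} + \frac{i \sqrt{514}}{7}$ ($B = - \frac{6}{7} + \frac{\sqrt{-622 + 108}}{7} = - \frac{6}{7} + \frac{\sqrt{-514}}{7} = - \frac{6}{7} + \frac{i \sqrt{514}}{7} \approx -0.85714 + 3.2388 i$)
$\frac{B}{1350} + \frac{\frac{q}{2} - \frac{3}{4}}{-62 + t} = \frac{- \frac{6}{7} + \frac{i \sqrt{514}}{7}}{1350} + \frac{\frac{0}{2} - \frac{3}{4}}{-62 - \frac{25}{3}} = \frac{- \frac{6}{7} + \frac{i \sqrt{514}}{7}}{1350} + \frac{0 \cdot \frac{1}{2} - \frac{3}{4}}{- \frac{211}{3}} = \left(- \frac{1}{1575} + \frac{i \sqrt{514}}{9450}\right) - \frac{3 \left(0 - \frac{3}{4}\right)}{211} = \left(- \frac{1}{1575} + \frac{i \sqrt{514}}{9450}\right) - - \frac{9}{844} = \left(- \frac{1}{1575} + \frac{i \sqrt{514}}{9450}\right) + \frac{9}{844} = \frac{13331}{1329300} + \frac{i \sqrt{514}}{9450}$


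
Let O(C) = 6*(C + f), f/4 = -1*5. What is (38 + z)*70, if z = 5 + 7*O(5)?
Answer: -41090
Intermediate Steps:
f = -20 (f = 4*(-1*5) = 4*(-5) = -20)
O(C) = -120 + 6*C (O(C) = 6*(C - 20) = 6*(-20 + C) = -120 + 6*C)
z = -625 (z = 5 + 7*(-120 + 6*5) = 5 + 7*(-120 + 30) = 5 + 7*(-90) = 5 - 630 = -625)
(38 + z)*70 = (38 - 625)*70 = -587*70 = -41090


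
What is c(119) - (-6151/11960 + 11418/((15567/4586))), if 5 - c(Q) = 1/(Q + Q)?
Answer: -24800987585119/7385192360 ≈ -3358.2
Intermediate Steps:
c(Q) = 5 - 1/(2*Q) (c(Q) = 5 - 1/(Q + Q) = 5 - 1/(2*Q))
c(119) - (-6151/11960 + 11418/((15567/4586))) = (5 - ½/119) - (-6151/11960 + 11418/((15567/4586))) = (5 - ½*1/119) - (-6151*1/11960 + 11418/((15567*(1/4586)))) = (5 - 1/238) - (-6151/11960 + 11418/(15567/4586)) = 1189/238 - (-6151/11960 + 11418*(4586/15567)) = 1189/238 - (-6151/11960 + 17454316/5189) = 1189/238 - 1*208721701821/62060440 = 1189/238 - 208721701821/62060440 = -24800987585119/7385192360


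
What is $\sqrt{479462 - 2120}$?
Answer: $3 \sqrt{53038} \approx 690.9$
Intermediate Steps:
$\sqrt{479462 - 2120} = \sqrt{477342} = 3 \sqrt{53038}$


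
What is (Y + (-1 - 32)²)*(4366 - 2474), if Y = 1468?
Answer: 4837844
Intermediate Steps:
(Y + (-1 - 32)²)*(4366 - 2474) = (1468 + (-1 - 32)²)*(4366 - 2474) = (1468 + (-33)²)*1892 = (1468 + 1089)*1892 = 2557*1892 = 4837844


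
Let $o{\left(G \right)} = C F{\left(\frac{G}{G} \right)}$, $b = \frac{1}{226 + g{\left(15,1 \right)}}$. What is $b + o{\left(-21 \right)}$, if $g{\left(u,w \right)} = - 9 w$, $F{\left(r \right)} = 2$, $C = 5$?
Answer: $\frac{2171}{217} \approx 10.005$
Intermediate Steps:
$b = \frac{1}{217}$ ($b = \frac{1}{226 - 9} = \frac{1}{217} \approx 0.0046083$)
$o{\left(G \right)} = 10$ ($o{\left(G \right)} = 5 \cdot 2 = 10$)
$b + o{\left(-21 \right)} = \frac{1}{217} + 10 = \frac{2171}{217}$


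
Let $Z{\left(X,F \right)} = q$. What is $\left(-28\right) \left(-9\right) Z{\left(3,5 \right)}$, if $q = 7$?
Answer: $1764$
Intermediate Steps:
$Z{\left(X,F \right)} = 7$
$\left(-28\right) \left(-9\right) Z{\left(3,5 \right)} = \left(-28\right) \left(-9\right) 7 = 252 \cdot 7 = 1764$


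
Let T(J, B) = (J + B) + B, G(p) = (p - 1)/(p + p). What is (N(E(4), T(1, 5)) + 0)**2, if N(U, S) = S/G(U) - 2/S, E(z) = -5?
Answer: 358801/1089 ≈ 329.48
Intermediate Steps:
G(p) = (-1 + p)/(2*p) (G(p) = (-1 + p)/((2*p)) = (-1 + p)*(1/(2*p)) = (-1 + p)/(2*p))
T(J, B) = J + 2*B (T(J, B) = (B + J) + B = J + 2*B)
N(U, S) = -2/S + 2*S*U/(-1 + U) (N(U, S) = S/(((-1 + U)/(2*U))) - 2/S = S*(2*U/(-1 + U)) - 2/S = 2*S*U/(-1 + U) - 2/S = -2/S + 2*S*U/(-1 + U))
(N(E(4), T(1, 5)) + 0)**2 = (2*(1 - 1*(-5) - 5*(1 + 2*5)**2)/((1 + 2*5)*(-1 - 5)) + 0)**2 = (2*(1 + 5 - 5*(1 + 10)**2)/((1 + 10)*(-6)) + 0)**2 = (2*(-1/6)*(1 + 5 - 5*11**2)/11 + 0)**2 = (2*(1/11)*(-1/6)*(1 + 5 - 5*121) + 0)**2 = (2*(1/11)*(-1/6)*(1 + 5 - 605) + 0)**2 = (2*(1/11)*(-1/6)*(-599) + 0)**2 = (599/33 + 0)**2 = (599/33)**2 = 358801/1089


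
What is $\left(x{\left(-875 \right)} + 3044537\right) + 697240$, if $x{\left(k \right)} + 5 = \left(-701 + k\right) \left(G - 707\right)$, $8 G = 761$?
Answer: $4706087$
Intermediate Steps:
$G = \frac{761}{8}$ ($G = \frac{1}{8} \cdot 761 = \frac{761}{8} \approx 95.125$)
$x{\left(k \right)} = \frac{3431355}{8} - \frac{4895 k}{8}$ ($x{\left(k \right)} = -5 + \left(-701 + k\right) \left(\frac{761}{8} - 707\right) = -5 + \left(-701 + k\right) \left(- \frac{4895}{8}\right) = -5 - \left(- \frac{3431395}{8} + \frac{4895 k}{8}\right) = \frac{3431355}{8} - \frac{4895 k}{8}$)
$\left(x{\left(-875 \right)} + 3044537\right) + 697240 = \left(\left(\frac{3431355}{8} - - \frac{4283125}{8}\right) + 3044537\right) + 697240 = \left(\left(\frac{3431355}{8} + \frac{4283125}{8}\right) + 3044537\right) + 697240 = \left(964310 + 3044537\right) + 697240 = 4008847 + 697240 = 4706087$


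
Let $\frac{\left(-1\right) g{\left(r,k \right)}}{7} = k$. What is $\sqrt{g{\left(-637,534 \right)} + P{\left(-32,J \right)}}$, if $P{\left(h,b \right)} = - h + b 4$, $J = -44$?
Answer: $i \sqrt{3882} \approx 62.306 i$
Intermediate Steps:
$g{\left(r,k \right)} = - 7 k$
$P{\left(h,b \right)} = - h + 4 b$
$\sqrt{g{\left(-637,534 \right)} + P{\left(-32,J \right)}} = \sqrt{\left(-7\right) 534 + \left(\left(-1\right) \left(-32\right) + 4 \left(-44\right)\right)} = \sqrt{-3738 + \left(32 - 176\right)} = \sqrt{-3738 - 144} = \sqrt{-3882} = i \sqrt{3882}$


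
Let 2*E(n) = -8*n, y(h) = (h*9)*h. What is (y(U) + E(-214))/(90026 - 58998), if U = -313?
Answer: 882577/31028 ≈ 28.445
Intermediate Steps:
y(h) = 9*h² (y(h) = (9*h)*h = 9*h²)
E(n) = -4*n (E(n) = (-8*n)/2 = -4*n)
(y(U) + E(-214))/(90026 - 58998) = (9*(-313)² - 4*(-214))/(90026 - 58998) = (9*97969 + 856)/31028 = (881721 + 856)*(1/31028) = 882577*(1/31028) = 882577/31028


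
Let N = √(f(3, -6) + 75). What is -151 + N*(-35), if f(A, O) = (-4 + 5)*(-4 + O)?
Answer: -151 - 35*√65 ≈ -433.18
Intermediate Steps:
f(A, O) = -4 + O (f(A, O) = 1*(-4 + O) = -4 + O)
N = √65 (N = √((-4 - 6) + 75) = √(-10 + 75) = √65 ≈ 8.0623)
-151 + N*(-35) = -151 + √65*(-35) = -151 - 35*√65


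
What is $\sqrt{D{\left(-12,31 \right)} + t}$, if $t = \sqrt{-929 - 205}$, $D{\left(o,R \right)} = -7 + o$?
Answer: $\sqrt{-19 + 9 i \sqrt{14}} \approx 3.1357 + 5.3696 i$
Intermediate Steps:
$t = 9 i \sqrt{14}$ ($t = \sqrt{-1134} = 9 i \sqrt{14} \approx 33.675 i$)
$\sqrt{D{\left(-12,31 \right)} + t} = \sqrt{\left(-7 - 12\right) + 9 i \sqrt{14}} = \sqrt{-19 + 9 i \sqrt{14}}$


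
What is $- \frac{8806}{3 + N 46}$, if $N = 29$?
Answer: $- \frac{1258}{191} \approx -6.5864$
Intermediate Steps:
$- \frac{8806}{3 + N 46} = - \frac{8806}{3 + 29 \cdot 46} = - \frac{8806}{3 + 1334} = - \frac{8806}{1337} = \left(-8806\right) \frac{1}{1337} = - \frac{1258}{191}$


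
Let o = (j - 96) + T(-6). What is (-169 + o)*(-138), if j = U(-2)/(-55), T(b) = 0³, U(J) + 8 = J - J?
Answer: 2010246/55 ≈ 36550.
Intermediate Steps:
U(J) = -8 (U(J) = -8 + (J - J) = -8 + 0 = -8)
T(b) = 0
j = 8/55 (j = -8/(-55) = -8*(-1/55) = 8/55 ≈ 0.14545)
o = -5272/55 (o = (8/55 - 96) + 0 = -5272/55 + 0 = -5272/55 ≈ -95.854)
(-169 + o)*(-138) = (-169 - 5272/55)*(-138) = -14567/55*(-138) = 2010246/55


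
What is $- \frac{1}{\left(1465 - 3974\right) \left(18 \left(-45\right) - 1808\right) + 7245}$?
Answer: $- \frac{1}{6575807} \approx -1.5207 \cdot 10^{-7}$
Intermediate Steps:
$- \frac{1}{\left(1465 - 3974\right) \left(18 \left(-45\right) - 1808\right) + 7245} = - \frac{1}{- 2509 \left(-810 - 1808\right) + 7245} = - \frac{1}{\left(-2509\right) \left(-2618\right) + 7245} = - \frac{1}{6568562 + 7245} = - \frac{1}{6575807}$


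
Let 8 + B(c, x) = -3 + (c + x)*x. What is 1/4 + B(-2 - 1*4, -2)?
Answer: 21/4 ≈ 5.2500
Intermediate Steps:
B(c, x) = -11 + x*(c + x) (B(c, x) = -8 + (-3 + (c + x)*x) = -8 + (-3 + x*(c + x)) = -11 + x*(c + x))
1/4 + B(-2 - 1*4, -2) = 1/4 + (-11 + (-2)**2 + (-2 - 1*4)*(-2)) = 1*(1/4) + (-11 + 4 + (-2 - 4)*(-2)) = 1/4 + (-11 + 4 - 6*(-2)) = 1/4 + (-11 + 4 + 12) = 1/4 + 5 = 21/4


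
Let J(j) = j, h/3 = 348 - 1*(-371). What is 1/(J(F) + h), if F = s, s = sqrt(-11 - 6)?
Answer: 2157/4652666 - I*sqrt(17)/4652666 ≈ 0.00046361 - 8.8618e-7*I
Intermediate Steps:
s = I*sqrt(17) (s = sqrt(-17) = I*sqrt(17) ≈ 4.1231*I)
F = I*sqrt(17) ≈ 4.1231*I
h = 2157 (h = 3*(348 - 1*(-371)) = 3*(348 + 371) = 3*719 = 2157)
1/(J(F) + h) = 1/(I*sqrt(17) + 2157) = 1/(2157 + I*sqrt(17))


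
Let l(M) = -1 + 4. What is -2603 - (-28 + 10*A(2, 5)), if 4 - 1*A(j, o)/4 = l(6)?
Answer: -2615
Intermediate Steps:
l(M) = 3
A(j, o) = 4 (A(j, o) = 16 - 4*3 = 16 - 12 = 4)
-2603 - (-28 + 10*A(2, 5)) = -2603 - (-28 + 10*4) = -2603 - (-28 + 40) = -2603 - 1*12 = -2603 - 12 = -2615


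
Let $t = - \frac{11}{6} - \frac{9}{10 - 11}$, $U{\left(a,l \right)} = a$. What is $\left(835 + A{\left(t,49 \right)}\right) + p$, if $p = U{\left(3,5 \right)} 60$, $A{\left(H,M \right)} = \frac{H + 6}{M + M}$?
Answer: $\frac{596899}{588} \approx 1015.1$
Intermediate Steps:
$t = \frac{43}{6}$ ($t = \left(-11\right) \frac{1}{6} - \frac{9}{-1} = - \frac{11}{6} - -9 = - \frac{11}{6} + 9 = \frac{43}{6} \approx 7.1667$)
$A{\left(H,M \right)} = \frac{6 + H}{2 M}$
$p = 180$ ($p = 3 \cdot 60 = 180$)
$\left(835 + A{\left(t,49 \right)}\right) + p = \left(835 + \frac{6 + \frac{43}{6}}{2 \cdot 49}\right) + 180 = \left(835 + \frac{1}{2} \cdot \frac{1}{49} \cdot \frac{79}{6}\right) + 180 = \left(835 + \frac{79}{588}\right) + 180 = \frac{491059}{588} + 180 = \frac{596899}{588}$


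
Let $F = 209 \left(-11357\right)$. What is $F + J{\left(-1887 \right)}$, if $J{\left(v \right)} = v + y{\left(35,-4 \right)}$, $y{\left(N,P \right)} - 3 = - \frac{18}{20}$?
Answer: $- \frac{23754979}{10} \approx -2.3755 \cdot 10^{6}$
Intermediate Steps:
$F = -2373613$
$y{\left(N,P \right)} = \frac{21}{10}$ ($y{\left(N,P \right)} = 3 - \frac{18}{20} = 3 - \frac{9}{10} = \frac{21}{10}$)
$J{\left(v \right)} = \frac{21}{10} + v$ ($J{\left(v \right)} = v + \frac{21}{10} = \frac{21}{10} + v$)
$F + J{\left(-1887 \right)} = -2373613 + \left(\frac{21}{10} - 1887\right) = -2373613 - \frac{18849}{10} = - \frac{23754979}{10}$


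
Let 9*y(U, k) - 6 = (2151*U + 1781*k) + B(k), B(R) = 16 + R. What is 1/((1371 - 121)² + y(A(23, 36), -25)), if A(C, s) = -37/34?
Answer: 306/476531461 ≈ 6.4214e-7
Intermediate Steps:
A(C, s) = -37/34 (A(C, s) = -37*1/34 = -37/34)
y(U, k) = 22/9 + 198*k + 239*U (y(U, k) = ⅔ + ((2151*U + 1781*k) + (16 + k))/9 = ⅔ + ((1781*k + 2151*U) + (16 + k))/9 = ⅔ + (16 + 1782*k + 2151*U)/9 = ⅔ + (16/9 + 198*k + 239*U) = 22/9 + 198*k + 239*U)
1/((1371 - 121)² + y(A(23, 36), -25)) = 1/((1371 - 121)² + (22/9 + 198*(-25) + 239*(-37/34))) = 1/(1250² + (22/9 - 4950 - 8843/34)) = 1/(1562500 - 1593539/306) = 1/(476531461/306) = 306/476531461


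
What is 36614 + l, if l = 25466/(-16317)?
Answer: 85343596/2331 ≈ 36612.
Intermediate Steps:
l = -3638/2331 (l = 25466*(-1/16317) = -3638/2331 ≈ -1.5607)
36614 + l = 36614 - 3638/2331 = 85343596/2331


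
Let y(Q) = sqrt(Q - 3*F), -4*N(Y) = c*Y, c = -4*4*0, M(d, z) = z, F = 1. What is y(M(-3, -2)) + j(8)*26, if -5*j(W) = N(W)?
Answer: I*sqrt(5) ≈ 2.2361*I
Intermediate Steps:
c = 0 (c = -16*0 = 0)
N(Y) = 0 (N(Y) = -0*Y = -1/4*0 = 0)
y(Q) = sqrt(-3 + Q) (y(Q) = sqrt(Q - 3*1) = sqrt(Q - 3) = sqrt(-3 + Q))
j(W) = 0 (j(W) = -1/5*0 = 0)
y(M(-3, -2)) + j(8)*26 = sqrt(-3 - 2) + 0*26 = sqrt(-5) + 0 = I*sqrt(5) + 0 = I*sqrt(5)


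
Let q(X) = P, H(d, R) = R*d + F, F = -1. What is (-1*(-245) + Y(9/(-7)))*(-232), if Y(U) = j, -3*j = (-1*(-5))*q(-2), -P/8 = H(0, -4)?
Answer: -161240/3 ≈ -53747.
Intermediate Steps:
H(d, R) = -1 + R*d (H(d, R) = R*d - 1 = -1 + R*d)
P = 8 (P = -8*(-1 - 4*0) = -8*(-1 + 0) = -8*(-1) = 8)
q(X) = 8
j = -40/3 (j = -(-1*(-5))*8/3 = -5*8/3 = -1/3*40 = -40/3 ≈ -13.333)
Y(U) = -40/3
(-1*(-245) + Y(9/(-7)))*(-232) = (-1*(-245) - 40/3)*(-232) = (245 - 40/3)*(-232) = (695/3)*(-232) = -161240/3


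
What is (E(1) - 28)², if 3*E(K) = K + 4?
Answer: 6241/9 ≈ 693.44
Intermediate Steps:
E(K) = 4/3 + K/3 (E(K) = (K + 4)/3 = (4 + K)/3 = 4/3 + K/3)
(E(1) - 28)² = ((4/3 + (⅓)*1) - 28)² = ((4/3 + ⅓) - 28)² = (5/3 - 28)² = (-79/3)² = 6241/9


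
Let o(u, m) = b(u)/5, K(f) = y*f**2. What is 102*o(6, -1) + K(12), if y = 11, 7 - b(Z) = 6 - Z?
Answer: 8634/5 ≈ 1726.8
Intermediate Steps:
b(Z) = 1 + Z (b(Z) = 7 - (6 - Z) = 7 + (-6 + Z) = 1 + Z)
K(f) = 11*f**2
o(u, m) = 1/5 + u/5 (o(u, m) = (1 + u)/5 = (1 + u)*(1/5) = 1/5 + u/5)
102*o(6, -1) + K(12) = 102*(1/5 + (1/5)*6) + 11*12**2 = 102*(1/5 + 6/5) + 11*144 = 102*(7/5) + 1584 = 714/5 + 1584 = 8634/5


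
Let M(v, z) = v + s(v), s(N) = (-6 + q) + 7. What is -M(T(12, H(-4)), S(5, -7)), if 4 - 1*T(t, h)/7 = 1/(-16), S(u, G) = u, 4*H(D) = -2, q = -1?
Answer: -455/16 ≈ -28.438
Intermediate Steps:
H(D) = -½ (H(D) = (¼)*(-2) = -½)
T(t, h) = 455/16 (T(t, h) = 28 - 7/(-16) = 28 - 7*(-1/16) = 28 + 7/16 = 455/16)
s(N) = 0 (s(N) = (-6 - 1) + 7 = -7 + 7 = 0)
M(v, z) = v (M(v, z) = v + 0 = v)
-M(T(12, H(-4)), S(5, -7)) = -1*455/16 = -455/16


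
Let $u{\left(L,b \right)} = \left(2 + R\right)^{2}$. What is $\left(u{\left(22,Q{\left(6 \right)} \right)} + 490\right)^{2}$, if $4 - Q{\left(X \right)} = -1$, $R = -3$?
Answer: $241081$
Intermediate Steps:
$Q{\left(X \right)} = 5$ ($Q{\left(X \right)} = 4 - -1 = 4 + 1 = 5$)
$u{\left(L,b \right)} = 1$ ($u{\left(L,b \right)} = \left(2 - 3\right)^{2} = \left(-1\right)^{2} = 1$)
$\left(u{\left(22,Q{\left(6 \right)} \right)} + 490\right)^{2} = \left(1 + 490\right)^{2} = 491^{2} = 241081$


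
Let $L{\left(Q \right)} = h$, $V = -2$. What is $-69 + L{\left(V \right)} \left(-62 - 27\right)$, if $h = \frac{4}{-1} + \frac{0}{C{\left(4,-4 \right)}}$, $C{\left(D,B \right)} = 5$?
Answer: $287$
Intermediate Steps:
$h = -4$ ($h = \frac{4}{-1} + \frac{0}{5} = 4 \left(-1\right) + 0 \cdot \frac{1}{5} = -4 + 0 = -4$)
$L{\left(Q \right)} = -4$
$-69 + L{\left(V \right)} \left(-62 - 27\right) = -69 - 4 \left(-62 - 27\right) = -69 - -356 = -69 + 356 = 287$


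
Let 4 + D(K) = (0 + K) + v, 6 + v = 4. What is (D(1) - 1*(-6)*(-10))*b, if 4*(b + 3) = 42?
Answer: -975/2 ≈ -487.50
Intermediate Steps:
b = 15/2 (b = -3 + (¼)*42 = -3 + 21/2 = 15/2 ≈ 7.5000)
v = -2 (v = -6 + 4 = -2)
D(K) = -6 + K (D(K) = -4 + ((0 + K) - 2) = -4 + (K - 2) = -4 + (-2 + K) = -6 + K)
(D(1) - 1*(-6)*(-10))*b = ((-6 + 1) - 1*(-6)*(-10))*(15/2) = (-5 + 6*(-10))*(15/2) = (-5 - 60)*(15/2) = -65*15/2 = -975/2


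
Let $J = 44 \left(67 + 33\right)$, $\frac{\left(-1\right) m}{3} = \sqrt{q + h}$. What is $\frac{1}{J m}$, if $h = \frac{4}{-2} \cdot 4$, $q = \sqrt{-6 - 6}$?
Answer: $- \frac{\sqrt{2}}{26400 \sqrt{-4 + i \sqrt{3}}} \approx -5.206 \cdot 10^{-6} + 2.5124 \cdot 10^{-5} i$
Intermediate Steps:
$q = 2 i \sqrt{3}$ ($q = \sqrt{-12} = 2 i \sqrt{3} \approx 3.4641 i$)
$h = -8$ ($h = 4 \left(- \frac{1}{2}\right) 4 = \left(-2\right) 4 = -8$)
$m = - 3 \sqrt{-8 + 2 i \sqrt{3}}$ ($m = - 3 \sqrt{2 i \sqrt{3} - 8} = - 3 \sqrt{-8 + 2 i \sqrt{3}} \approx -1.7972 - 8.6735 i$)
$J = 4400$ ($J = 44 \cdot 100 = 4400$)
$\frac{1}{J m} = \frac{1}{4400 \left(- 3 \sqrt{-8 + 2 i \sqrt{3}}\right)} = \frac{1}{\left(-13200\right) \sqrt{-8 + 2 i \sqrt{3}}} = - \frac{1}{13200 \sqrt{-8 + 2 i \sqrt{3}}}$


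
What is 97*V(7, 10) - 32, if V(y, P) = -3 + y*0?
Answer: -323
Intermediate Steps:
V(y, P) = -3 (V(y, P) = -3 + 0 = -3)
97*V(7, 10) - 32 = 97*(-3) - 32 = -291 - 32 = -323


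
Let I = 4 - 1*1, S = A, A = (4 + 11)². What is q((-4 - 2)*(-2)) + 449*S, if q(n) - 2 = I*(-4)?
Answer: 101015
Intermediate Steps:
A = 225 (A = 15² = 225)
S = 225
I = 3 (I = 4 - 1 = 3)
q(n) = -10 (q(n) = 2 + 3*(-4) = 2 - 12 = -10)
q((-4 - 2)*(-2)) + 449*S = -10 + 449*225 = -10 + 101025 = 101015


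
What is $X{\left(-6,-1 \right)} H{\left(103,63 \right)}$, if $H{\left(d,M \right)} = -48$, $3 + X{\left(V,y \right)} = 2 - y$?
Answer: $0$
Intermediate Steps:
$X{\left(V,y \right)} = -1 - y$ ($X{\left(V,y \right)} = -3 - \left(-2 + y\right) = -1 - y$)
$X{\left(-6,-1 \right)} H{\left(103,63 \right)} = \left(-1 - -1\right) \left(-48\right) = \left(-1 + 1\right) \left(-48\right) = 0 \left(-48\right) = 0$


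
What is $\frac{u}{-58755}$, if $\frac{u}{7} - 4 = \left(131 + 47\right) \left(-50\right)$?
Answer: $\frac{62272}{58755} \approx 1.0599$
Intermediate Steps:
$u = -62272$ ($u = 28 + 7 \left(131 + 47\right) \left(-50\right) = 28 + 7 \cdot 178 \left(-50\right) = 28 + 7 \left(-8900\right) = 28 - 62300 = -62272$)
$\frac{u}{-58755} = - \frac{62272}{-58755} = \left(-62272\right) \left(- \frac{1}{58755}\right) = \frac{62272}{58755}$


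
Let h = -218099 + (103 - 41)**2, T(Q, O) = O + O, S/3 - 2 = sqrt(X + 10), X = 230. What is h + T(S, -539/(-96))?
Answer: -10283701/48 ≈ -2.1424e+5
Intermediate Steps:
S = 6 + 12*sqrt(15) (S = 6 + 3*sqrt(230 + 10) = 6 + 3*sqrt(240) = 6 + 3*(4*sqrt(15)) = 6 + 12*sqrt(15) ≈ 52.476)
T(Q, O) = 2*O
h = -214255 (h = -218099 + 62**2 = -218099 + 3844 = -214255)
h + T(S, -539/(-96)) = -214255 + 2*(-539/(-96)) = -214255 + 2*(-539*(-1/96)) = -214255 + 2*(539/96) = -214255 + 539/48 = -10283701/48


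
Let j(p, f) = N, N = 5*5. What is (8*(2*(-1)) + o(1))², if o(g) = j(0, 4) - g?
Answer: 64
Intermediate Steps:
N = 25
j(p, f) = 25
o(g) = 25 - g
(8*(2*(-1)) + o(1))² = (8*(2*(-1)) + (25 - 1*1))² = (8*(-2) + (25 - 1))² = (-16 + 24)² = 8² = 64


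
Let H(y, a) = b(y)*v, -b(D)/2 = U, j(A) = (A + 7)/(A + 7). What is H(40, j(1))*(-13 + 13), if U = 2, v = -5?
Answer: 0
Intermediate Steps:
j(A) = 1 (j(A) = (7 + A)/(7 + A) = 1)
b(D) = -4 (b(D) = -2*2 = -4)
H(y, a) = 20 (H(y, a) = -4*(-5) = 20)
H(40, j(1))*(-13 + 13) = 20*(-13 + 13) = 20*0 = 0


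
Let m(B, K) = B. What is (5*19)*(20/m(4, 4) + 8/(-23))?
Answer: 10165/23 ≈ 441.96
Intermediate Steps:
(5*19)*(20/m(4, 4) + 8/(-23)) = (5*19)*(20/4 + 8/(-23)) = 95*(20*(1/4) + 8*(-1/23)) = 95*(5 - 8/23) = 95*(107/23) = 10165/23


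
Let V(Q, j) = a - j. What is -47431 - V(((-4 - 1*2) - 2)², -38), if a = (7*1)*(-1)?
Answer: -47462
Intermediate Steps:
a = -7 (a = 7*(-1) = -7)
V(Q, j) = -7 - j
-47431 - V(((-4 - 1*2) - 2)², -38) = -47431 - (-7 - 1*(-38)) = -47431 - (-7 + 38) = -47431 - 1*31 = -47431 - 31 = -47462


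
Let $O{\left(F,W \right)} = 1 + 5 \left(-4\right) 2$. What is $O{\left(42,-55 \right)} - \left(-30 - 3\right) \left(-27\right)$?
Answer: $-930$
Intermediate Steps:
$O{\left(F,W \right)} = -39$ ($O{\left(F,W \right)} = 1 - 40 = -39$)
$O{\left(42,-55 \right)} - \left(-30 - 3\right) \left(-27\right) = -39 - \left(-30 - 3\right) \left(-27\right) = -39 - \left(-33\right) \left(-27\right) = -39 - 891 = -930$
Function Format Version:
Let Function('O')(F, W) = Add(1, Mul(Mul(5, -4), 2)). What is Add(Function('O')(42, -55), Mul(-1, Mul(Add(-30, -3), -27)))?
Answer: -930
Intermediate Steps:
Function('O')(F, W) = -39 (Function('O')(F, W) = Add(1, Mul(-20, 2)) = Add(1, -40) = -39)
Add(Function('O')(42, -55), Mul(-1, Mul(Add(-30, -3), -27))) = Add(-39, Mul(-1, Mul(Add(-30, -3), -27))) = Add(-39, Mul(-1, Mul(-33, -27))) = Add(-39, Mul(-1, 891)) = Add(-39, -891) = -930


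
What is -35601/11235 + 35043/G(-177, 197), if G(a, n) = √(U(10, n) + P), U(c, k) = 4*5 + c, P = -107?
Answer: -11867/3745 - 35043*I*√77/77 ≈ -3.1688 - 3993.5*I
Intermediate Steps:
U(c, k) = 20 + c
G(a, n) = I*√77 (G(a, n) = √((20 + 10) - 107) = √(30 - 107) = √(-77) = I*√77)
-35601/11235 + 35043/G(-177, 197) = -35601/11235 + 35043/((I*√77)) = -35601*1/11235 + 35043*(-I*√77/77) = -11867/3745 - 35043*I*√77/77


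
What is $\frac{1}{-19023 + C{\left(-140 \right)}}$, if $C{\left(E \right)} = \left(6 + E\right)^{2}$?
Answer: $- \frac{1}{1067} \approx -0.00093721$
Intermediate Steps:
$\frac{1}{-19023 + C{\left(-140 \right)}} = \frac{1}{-19023 + \left(6 - 140\right)^{2}} = \frac{1}{-19023 + \left(-134\right)^{2}} = \frac{1}{-19023 + 17956} = \frac{1}{-1067} = - \frac{1}{1067}$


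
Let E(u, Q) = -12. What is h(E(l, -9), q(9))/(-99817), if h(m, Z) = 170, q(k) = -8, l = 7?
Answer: -170/99817 ≈ -0.0017031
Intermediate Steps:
h(E(l, -9), q(9))/(-99817) = 170/(-99817) = 170*(-1/99817) = -170/99817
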